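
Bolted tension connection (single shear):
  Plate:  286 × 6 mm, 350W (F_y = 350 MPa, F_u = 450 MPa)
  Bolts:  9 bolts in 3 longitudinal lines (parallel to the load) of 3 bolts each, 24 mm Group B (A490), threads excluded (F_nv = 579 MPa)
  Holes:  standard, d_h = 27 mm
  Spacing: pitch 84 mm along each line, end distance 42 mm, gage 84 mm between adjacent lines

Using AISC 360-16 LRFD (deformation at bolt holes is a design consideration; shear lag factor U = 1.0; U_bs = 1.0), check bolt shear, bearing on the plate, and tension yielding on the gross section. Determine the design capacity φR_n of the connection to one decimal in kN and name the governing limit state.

540.5 kN (gross-section yield governs)

Bolt shear: A_b = π(24)²/4 = 452.39 mm². φR_n = 0.75 × 579 × 452.39 × 9 × 1 = 1768.1 kN.
Bearing (6 mm plate, F_u = 450 MPa): end bolts L_c = 42 − 27/2 = 28.5, R_n = min(1.2×28.5×6×450, 2.4×24×6×450) = 92.34 kN/bolt; interior L_c = 84 − 27 = 57, R_n = 155.52 kN/bolt. φR_n = 0.75 × (3×92.34 + 6×155.52) = 907.6 kN.
Tension yield (gross): A_g = 286×6 = 1716 mm². φR_n = 0.90 × 350 × 1716 = 540.5 kN.
Governing: min(1768.1, 907.6, 540.5) = 540.5 kN → gross-section yield.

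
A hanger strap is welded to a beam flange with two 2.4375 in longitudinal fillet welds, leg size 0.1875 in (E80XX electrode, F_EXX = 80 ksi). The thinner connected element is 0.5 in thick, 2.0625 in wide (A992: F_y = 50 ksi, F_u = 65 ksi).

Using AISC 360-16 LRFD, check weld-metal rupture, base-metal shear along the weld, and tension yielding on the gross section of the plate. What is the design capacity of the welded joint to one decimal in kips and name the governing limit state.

Weld metal: throat = 0.707×0.1875 = 0.13256 in, L = 2×2.4375 = 4.875 in. φR_n = 0.75 × 0.6 × 80 × 0.13256 × 4.875 = 23.3 kips.
Base metal shear (0.5 in plate): yield φR_n = 1.0×0.6×50×0.5×4.875 = 73.1 kips; rupture φR_n = 0.75×0.6×65×0.5×4.875 = 71.3 kips; take 71.3 kips (rupture).
Tension yield (gross): A_g = 2.0625×0.5 = 1.0313 in². φR_n = 0.90 × 50 × 1.0313 = 46.4 kips.
Governing: min(23.3, 71.3, 46.4) = 23.3 kips → weld metal.

23.3 kips (weld metal governs)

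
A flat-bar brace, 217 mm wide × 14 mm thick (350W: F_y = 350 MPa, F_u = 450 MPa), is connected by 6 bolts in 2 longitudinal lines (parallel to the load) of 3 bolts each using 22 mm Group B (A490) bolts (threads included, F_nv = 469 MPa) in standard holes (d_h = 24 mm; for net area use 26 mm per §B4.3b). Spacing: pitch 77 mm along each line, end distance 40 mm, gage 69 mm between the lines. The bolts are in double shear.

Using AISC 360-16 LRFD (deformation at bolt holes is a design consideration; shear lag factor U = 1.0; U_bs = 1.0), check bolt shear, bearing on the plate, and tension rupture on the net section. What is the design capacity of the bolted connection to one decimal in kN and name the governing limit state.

Bolt shear: A_b = π(22)²/4 = 380.13 mm². φR_n = 0.75 × 469 × 380.13 × 6 × 2 = 1604.5 kN.
Bearing (14 mm plate, F_u = 450 MPa): end bolts L_c = 40 − 24/2 = 28, R_n = min(1.2×28×14×450, 2.4×22×14×450) = 211.68 kN/bolt; interior L_c = 77 − 24 = 53, R_n = 332.64 kN/bolt. φR_n = 0.75 × (2×211.68 + 4×332.64) = 1315.4 kN.
Tension rupture (net): A_n = (217 − 2×26)×14 = 2310 mm² (U = 1.0, A_e = A_n). φR_n = 0.75 × 450 × 2310 = 779.6 kN.
Governing: min(1604.5, 1315.4, 779.6) = 779.6 kN → net-section rupture.

779.6 kN (net-section rupture governs)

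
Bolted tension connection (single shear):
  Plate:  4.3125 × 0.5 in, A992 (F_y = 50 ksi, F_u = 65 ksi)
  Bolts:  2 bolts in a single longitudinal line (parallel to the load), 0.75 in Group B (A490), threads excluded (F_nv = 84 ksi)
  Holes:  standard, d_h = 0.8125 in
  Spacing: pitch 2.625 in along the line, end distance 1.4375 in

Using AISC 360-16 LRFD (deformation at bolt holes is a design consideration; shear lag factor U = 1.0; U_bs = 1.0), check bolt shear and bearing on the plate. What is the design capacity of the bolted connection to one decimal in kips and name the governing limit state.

55.7 kips (bolt shear governs)

Bolt shear: A_b = π(0.75)²/4 = 0.44179 in². φR_n = 0.75 × 84 × 0.44179 × 2 × 1 = 55.7 kips.
Bearing (0.5 in plate, F_u = 65 ksi): end bolts L_c = 1.4375 − 0.8125/2 = 1.03125, R_n = min(1.2×1.03125×0.5×65, 2.4×0.75×0.5×65) = 40.219 kips/bolt; interior L_c = 2.625 − 0.8125 = 1.8125, R_n = 58.5 kips/bolt. φR_n = 0.75 × (1×40.219 + 1×58.5) = 74.0 kips.
Governing: min(55.7, 74.0) = 55.7 kips → bolt shear.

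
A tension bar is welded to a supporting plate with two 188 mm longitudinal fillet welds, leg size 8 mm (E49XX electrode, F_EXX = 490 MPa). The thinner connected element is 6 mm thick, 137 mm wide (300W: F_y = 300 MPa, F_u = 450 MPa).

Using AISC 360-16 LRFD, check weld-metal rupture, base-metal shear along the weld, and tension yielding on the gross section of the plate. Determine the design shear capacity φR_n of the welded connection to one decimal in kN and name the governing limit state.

Weld metal: throat = 0.707×8 = 5.656 mm, L = 2×188 = 376 mm. φR_n = 0.75 × 0.6 × 490 × 5.656 × 376 = 468.9 kN.
Base metal shear (6 mm plate): yield φR_n = 1.0×0.6×300×6×376 = 406.1 kN; rupture φR_n = 0.75×0.6×450×6×376 = 456.8 kN; take 406.1 kN (yield).
Tension yield (gross): A_g = 137×6 = 822 mm². φR_n = 0.90 × 300 × 822 = 221.9 kN.
Governing: min(468.9, 406.1, 221.9) = 221.9 kN → gross-section yield.

221.9 kN (gross-section yield governs)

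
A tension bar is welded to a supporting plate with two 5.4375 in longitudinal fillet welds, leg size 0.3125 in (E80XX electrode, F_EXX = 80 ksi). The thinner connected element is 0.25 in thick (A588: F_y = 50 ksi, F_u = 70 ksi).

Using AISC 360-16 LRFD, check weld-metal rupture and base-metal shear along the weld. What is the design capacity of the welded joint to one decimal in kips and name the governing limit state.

Weld metal: throat = 0.707×0.3125 = 0.22094 in, L = 2×5.4375 = 10.875 in. φR_n = 0.75 × 0.6 × 80 × 0.22094 × 10.875 = 86.5 kips.
Base metal shear (0.25 in plate): yield φR_n = 1.0×0.6×50×0.25×10.875 = 81.6 kips; rupture φR_n = 0.75×0.6×70×0.25×10.875 = 85.6 kips; take 81.6 kips (yield).
Governing: min(86.5, 81.6) = 81.6 kips → base-metal shear.

81.6 kips (base-metal shear governs)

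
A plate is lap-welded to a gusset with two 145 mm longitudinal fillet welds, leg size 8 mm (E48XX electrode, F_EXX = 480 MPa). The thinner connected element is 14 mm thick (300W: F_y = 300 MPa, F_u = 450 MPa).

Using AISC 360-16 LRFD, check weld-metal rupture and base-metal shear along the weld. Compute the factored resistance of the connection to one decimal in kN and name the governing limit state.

Weld metal: throat = 0.707×8 = 5.656 mm, L = 2×145 = 290 mm. φR_n = 0.75 × 0.6 × 480 × 5.656 × 290 = 354.3 kN.
Base metal shear (14 mm plate): yield φR_n = 1.0×0.6×300×14×290 = 730.8 kN; rupture φR_n = 0.75×0.6×450×14×290 = 822.2 kN; take 730.8 kN (yield).
Governing: min(354.3, 730.8) = 354.3 kN → weld metal.

354.3 kN (weld metal governs)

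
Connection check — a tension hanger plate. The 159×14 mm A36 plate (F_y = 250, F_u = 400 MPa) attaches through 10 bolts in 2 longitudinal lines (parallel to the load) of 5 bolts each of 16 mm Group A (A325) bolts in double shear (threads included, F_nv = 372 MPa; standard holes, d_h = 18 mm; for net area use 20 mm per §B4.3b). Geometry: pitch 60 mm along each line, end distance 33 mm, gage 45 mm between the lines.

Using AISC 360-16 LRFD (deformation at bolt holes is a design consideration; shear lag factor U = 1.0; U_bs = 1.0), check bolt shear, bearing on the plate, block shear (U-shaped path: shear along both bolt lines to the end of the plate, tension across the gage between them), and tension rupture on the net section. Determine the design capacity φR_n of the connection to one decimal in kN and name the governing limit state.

Bolt shear: A_b = π(16)²/4 = 201.06 mm². φR_n = 0.75 × 372 × 201.06 × 10 × 2 = 1121.9 kN.
Bearing (14 mm plate, F_u = 400 MPa): end bolts L_c = 33 − 18/2 = 24, R_n = min(1.2×24×14×400, 2.4×16×14×400) = 161.28 kN/bolt; interior L_c = 60 − 18 = 42, R_n = 215.04 kN/bolt. φR_n = 0.75 × (2×161.28 + 8×215.04) = 1532.2 kN.
Block shear: shear path 2×[33+4×60] = 2×273 mm, A_gv = 7644, A_nv = 2×(273 − 4.5×20)×14 = 5124 mm²; tension across gage: (45 − 1×20)×14 = 350 mm². R_n = min(0.6×400×5124, 0.6×250×7644) + 1.0×400×350 = min(1229.8, 1146.6) + 140 = 1286.6 kN. φR_n = 0.75 × 1286.6 = 965.0 kN.
Tension rupture (net): A_n = (159 − 2×20)×14 = 1666 mm² (U = 1.0, A_e = A_n). φR_n = 0.75 × 400 × 1666 = 499.8 kN.
Governing: min(1121.9, 1532.2, 965.0, 499.8) = 499.8 kN → net-section rupture.

499.8 kN (net-section rupture governs)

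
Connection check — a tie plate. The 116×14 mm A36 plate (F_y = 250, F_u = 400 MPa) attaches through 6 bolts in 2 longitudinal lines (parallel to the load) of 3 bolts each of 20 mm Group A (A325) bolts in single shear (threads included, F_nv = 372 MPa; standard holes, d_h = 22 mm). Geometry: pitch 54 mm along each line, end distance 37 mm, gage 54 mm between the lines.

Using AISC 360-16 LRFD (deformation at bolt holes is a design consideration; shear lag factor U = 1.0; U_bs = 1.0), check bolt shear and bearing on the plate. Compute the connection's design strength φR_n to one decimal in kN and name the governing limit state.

Bolt shear: A_b = π(20)²/4 = 314.16 mm². φR_n = 0.75 × 372 × 314.16 × 6 × 1 = 525.9 kN.
Bearing (14 mm plate, F_u = 400 MPa): end bolts L_c = 37 − 22/2 = 26, R_n = min(1.2×26×14×400, 2.4×20×14×400) = 174.72 kN/bolt; interior L_c = 54 − 22 = 32, R_n = 215.04 kN/bolt. φR_n = 0.75 × (2×174.72 + 4×215.04) = 907.2 kN.
Governing: min(525.9, 907.2) = 525.9 kN → bolt shear.

525.9 kN (bolt shear governs)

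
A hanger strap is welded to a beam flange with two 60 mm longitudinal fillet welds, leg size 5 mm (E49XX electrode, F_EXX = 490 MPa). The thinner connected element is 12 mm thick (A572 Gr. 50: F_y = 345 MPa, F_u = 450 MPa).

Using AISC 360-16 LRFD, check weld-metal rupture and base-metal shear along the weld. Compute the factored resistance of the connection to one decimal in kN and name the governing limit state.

93.5 kN (weld metal governs)

Weld metal: throat = 0.707×5 = 3.535 mm, L = 2×60 = 120 mm. φR_n = 0.75 × 0.6 × 490 × 3.535 × 120 = 93.5 kN.
Base metal shear (12 mm plate): yield φR_n = 1.0×0.6×345×12×120 = 298.1 kN; rupture φR_n = 0.75×0.6×450×12×120 = 291.6 kN; take 291.6 kN (rupture).
Governing: min(93.5, 291.6) = 93.5 kN → weld metal.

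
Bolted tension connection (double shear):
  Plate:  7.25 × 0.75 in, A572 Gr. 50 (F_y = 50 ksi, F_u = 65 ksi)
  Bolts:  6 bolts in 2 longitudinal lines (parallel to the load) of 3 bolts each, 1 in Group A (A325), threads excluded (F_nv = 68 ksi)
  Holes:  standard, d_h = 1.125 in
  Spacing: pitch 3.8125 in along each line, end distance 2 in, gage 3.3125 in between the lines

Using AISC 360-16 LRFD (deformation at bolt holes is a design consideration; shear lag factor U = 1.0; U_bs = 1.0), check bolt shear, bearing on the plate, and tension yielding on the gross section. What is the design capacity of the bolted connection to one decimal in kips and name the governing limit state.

Bolt shear: A_b = π(1)²/4 = 0.7854 in². φR_n = 0.75 × 68 × 0.7854 × 6 × 2 = 480.7 kips.
Bearing (0.75 in plate, F_u = 65 ksi): end bolts L_c = 2 − 1.125/2 = 1.4375, R_n = min(1.2×1.4375×0.75×65, 2.4×1×0.75×65) = 84.094 kips/bolt; interior L_c = 3.8125 − 1.125 = 2.6875, R_n = 117 kips/bolt. φR_n = 0.75 × (2×84.094 + 4×117) = 477.1 kips.
Tension yield (gross): A_g = 7.25×0.75 = 5.4375 in². φR_n = 0.90 × 50 × 5.4375 = 244.7 kips.
Governing: min(480.7, 477.1, 244.7) = 244.7 kips → gross-section yield.

244.7 kips (gross-section yield governs)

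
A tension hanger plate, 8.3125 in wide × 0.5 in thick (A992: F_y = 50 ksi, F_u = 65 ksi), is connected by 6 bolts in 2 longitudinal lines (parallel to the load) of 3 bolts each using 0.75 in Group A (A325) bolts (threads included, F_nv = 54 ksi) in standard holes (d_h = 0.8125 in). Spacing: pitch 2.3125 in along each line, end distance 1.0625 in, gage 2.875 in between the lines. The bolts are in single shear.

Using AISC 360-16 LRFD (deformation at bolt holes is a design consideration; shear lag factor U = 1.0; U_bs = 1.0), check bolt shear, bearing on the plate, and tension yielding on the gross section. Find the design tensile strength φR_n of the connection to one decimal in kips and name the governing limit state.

Bolt shear: A_b = π(0.75)²/4 = 0.44179 in². φR_n = 0.75 × 54 × 0.44179 × 6 × 1 = 107.4 kips.
Bearing (0.5 in plate, F_u = 65 ksi): end bolts L_c = 1.0625 − 0.8125/2 = 0.65625, R_n = min(1.2×0.65625×0.5×65, 2.4×0.75×0.5×65) = 25.594 kips/bolt; interior L_c = 2.3125 − 0.8125 = 1.5, R_n = 58.5 kips/bolt. φR_n = 0.75 × (2×25.594 + 4×58.5) = 213.9 kips.
Tension yield (gross): A_g = 8.3125×0.5 = 4.1563 in². φR_n = 0.90 × 50 × 4.1563 = 187.0 kips.
Governing: min(107.4, 213.9, 187.0) = 107.4 kips → bolt shear.

107.4 kips (bolt shear governs)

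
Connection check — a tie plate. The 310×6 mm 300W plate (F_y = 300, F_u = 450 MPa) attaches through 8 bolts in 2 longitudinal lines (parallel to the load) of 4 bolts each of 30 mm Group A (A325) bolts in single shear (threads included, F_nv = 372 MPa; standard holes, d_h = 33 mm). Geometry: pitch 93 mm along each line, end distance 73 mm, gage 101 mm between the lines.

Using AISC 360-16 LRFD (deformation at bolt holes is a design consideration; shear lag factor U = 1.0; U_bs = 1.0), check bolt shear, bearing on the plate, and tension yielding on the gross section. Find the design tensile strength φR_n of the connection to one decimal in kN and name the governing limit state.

502.2 kN (gross-section yield governs)

Bolt shear: A_b = π(30)²/4 = 706.86 mm². φR_n = 0.75 × 372 × 706.86 × 8 × 1 = 1577.7 kN.
Bearing (6 mm plate, F_u = 450 MPa): end bolts L_c = 73 − 33/2 = 56.5, R_n = min(1.2×56.5×6×450, 2.4×30×6×450) = 183.06 kN/bolt; interior L_c = 93 − 33 = 60, R_n = 194.4 kN/bolt. φR_n = 0.75 × (2×183.06 + 6×194.4) = 1149.4 kN.
Tension yield (gross): A_g = 310×6 = 1860 mm². φR_n = 0.90 × 300 × 1860 = 502.2 kN.
Governing: min(1577.7, 1149.4, 502.2) = 502.2 kN → gross-section yield.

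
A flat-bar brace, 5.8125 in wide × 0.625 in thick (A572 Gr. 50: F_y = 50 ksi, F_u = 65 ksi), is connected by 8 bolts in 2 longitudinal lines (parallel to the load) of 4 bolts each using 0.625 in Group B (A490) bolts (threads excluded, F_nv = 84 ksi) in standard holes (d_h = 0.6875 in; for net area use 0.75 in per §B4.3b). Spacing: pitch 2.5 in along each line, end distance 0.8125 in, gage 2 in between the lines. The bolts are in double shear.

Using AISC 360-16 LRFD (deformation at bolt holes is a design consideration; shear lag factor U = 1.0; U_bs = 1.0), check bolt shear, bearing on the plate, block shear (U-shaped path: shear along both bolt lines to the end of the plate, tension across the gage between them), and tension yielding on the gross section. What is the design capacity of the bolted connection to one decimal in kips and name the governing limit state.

Bolt shear: A_b = π(0.625)²/4 = 0.3068 in². φR_n = 0.75 × 84 × 0.3068 × 8 × 2 = 309.3 kips.
Bearing (0.625 in plate, F_u = 65 ksi): end bolts L_c = 0.8125 − 0.6875/2 = 0.46875, R_n = min(1.2×0.46875×0.625×65, 2.4×0.625×0.625×65) = 22.852 kips/bolt; interior L_c = 2.5 − 0.6875 = 1.8125, R_n = 60.938 kips/bolt. φR_n = 0.75 × (2×22.852 + 6×60.938) = 308.5 kips.
Block shear: shear path 2×[0.8125+3×2.5] = 2×8.3125 in, A_gv = 10.391, A_nv = 2×(8.3125 − 3.5×0.75)×0.625 = 7.1094 in²; tension across gage: (2 − 1×0.75)×0.625 = 0.78125 in². R_n = min(0.6×65×7.1094, 0.6×50×10.391) + 1.0×65×0.78125 = min(277.27, 311.73) + 50.781 = 328.05 kips. φR_n = 0.75 × 328.05 = 246.0 kips.
Tension yield (gross): A_g = 5.8125×0.625 = 3.6328 in². φR_n = 0.90 × 50 × 3.6328 = 163.5 kips.
Governing: min(309.3, 308.5, 246.0, 163.5) = 163.5 kips → gross-section yield.

163.5 kips (gross-section yield governs)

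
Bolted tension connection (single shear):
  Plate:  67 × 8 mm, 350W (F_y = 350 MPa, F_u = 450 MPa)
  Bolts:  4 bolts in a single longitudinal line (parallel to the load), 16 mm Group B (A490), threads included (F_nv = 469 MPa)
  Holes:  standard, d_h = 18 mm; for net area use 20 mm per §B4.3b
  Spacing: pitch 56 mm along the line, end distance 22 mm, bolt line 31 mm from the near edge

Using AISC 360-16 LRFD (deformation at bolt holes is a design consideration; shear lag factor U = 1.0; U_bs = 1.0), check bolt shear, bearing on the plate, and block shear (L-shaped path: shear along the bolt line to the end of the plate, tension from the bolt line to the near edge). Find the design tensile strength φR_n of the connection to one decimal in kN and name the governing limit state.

251.1 kN (block shear governs)

Bolt shear: A_b = π(16)²/4 = 201.06 mm². φR_n = 0.75 × 469 × 201.06 × 4 × 1 = 282.9 kN.
Bearing (8 mm plate, F_u = 450 MPa): end bolts L_c = 22 − 18/2 = 13, R_n = min(1.2×13×8×450, 2.4×16×8×450) = 56.16 kN/bolt; interior L_c = 56 − 18 = 38, R_n = 138.24 kN/bolt. φR_n = 0.75 × (1×56.16 + 3×138.24) = 353.2 kN.
Block shear: shear path 1×[22+3×56] = 1×190 mm, A_gv = 1520, A_nv = 1×(190 − 3.5×20)×8 = 960 mm²; tension to near edge: (31 − 0.5×20)×8 = 168 mm². R_n = min(0.6×450×960, 0.6×350×1520) + 1.0×450×168 = min(259.2, 319.2) + 75.6 = 334.8 kN. φR_n = 0.75 × 334.8 = 251.1 kN.
Governing: min(282.9, 353.2, 251.1) = 251.1 kN → block shear.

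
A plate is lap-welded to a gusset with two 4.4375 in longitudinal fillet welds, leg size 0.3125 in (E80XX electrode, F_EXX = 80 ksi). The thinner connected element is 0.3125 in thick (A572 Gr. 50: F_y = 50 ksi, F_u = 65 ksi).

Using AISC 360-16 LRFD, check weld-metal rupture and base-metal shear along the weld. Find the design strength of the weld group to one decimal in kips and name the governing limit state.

70.6 kips (weld metal governs)

Weld metal: throat = 0.707×0.3125 = 0.22094 in, L = 2×4.4375 = 8.875 in. φR_n = 0.75 × 0.6 × 80 × 0.22094 × 8.875 = 70.6 kips.
Base metal shear (0.3125 in plate): yield φR_n = 1.0×0.6×50×0.3125×8.875 = 83.2 kips; rupture φR_n = 0.75×0.6×65×0.3125×8.875 = 81.1 kips; take 81.1 kips (rupture).
Governing: min(70.6, 81.1) = 70.6 kips → weld metal.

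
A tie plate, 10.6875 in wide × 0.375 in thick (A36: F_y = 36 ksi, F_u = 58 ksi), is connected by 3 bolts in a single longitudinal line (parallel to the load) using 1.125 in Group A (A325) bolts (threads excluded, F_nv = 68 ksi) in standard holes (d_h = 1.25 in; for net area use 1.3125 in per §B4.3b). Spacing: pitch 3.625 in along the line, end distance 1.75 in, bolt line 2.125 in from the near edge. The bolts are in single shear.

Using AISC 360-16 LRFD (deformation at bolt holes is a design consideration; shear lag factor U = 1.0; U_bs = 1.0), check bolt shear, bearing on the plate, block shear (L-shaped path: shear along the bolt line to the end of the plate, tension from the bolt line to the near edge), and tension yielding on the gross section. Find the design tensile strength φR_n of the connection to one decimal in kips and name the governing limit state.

Bolt shear: A_b = π(1.125)²/4 = 0.99402 in². φR_n = 0.75 × 68 × 0.99402 × 3 × 1 = 152.1 kips.
Bearing (0.375 in plate, F_u = 58 ksi): end bolts L_c = 1.75 − 1.25/2 = 1.125, R_n = min(1.2×1.125×0.375×58, 2.4×1.125×0.375×58) = 29.363 kips/bolt; interior L_c = 3.625 − 1.25 = 2.375, R_n = 58.725 kips/bolt. φR_n = 0.75 × (1×29.363 + 2×58.725) = 110.1 kips.
Block shear: shear path 1×[1.75+2×3.625] = 1×9 in, A_gv = 3.375, A_nv = 1×(9 − 2.5×1.3125)×0.375 = 2.1445 in²; tension to near edge: (2.125 − 0.5×1.3125)×0.375 = 0.55078 in². R_n = min(0.6×58×2.1445, 0.6×36×3.375) + 1.0×58×0.55078 = min(74.629, 72.9) + 31.945 = 104.85 kips. φR_n = 0.75 × 104.85 = 78.6 kips.
Tension yield (gross): A_g = 10.6875×0.375 = 4.0078 in². φR_n = 0.90 × 36 × 4.0078 = 129.9 kips.
Governing: min(152.1, 110.1, 78.6, 129.9) = 78.6 kips → block shear.

78.6 kips (block shear governs)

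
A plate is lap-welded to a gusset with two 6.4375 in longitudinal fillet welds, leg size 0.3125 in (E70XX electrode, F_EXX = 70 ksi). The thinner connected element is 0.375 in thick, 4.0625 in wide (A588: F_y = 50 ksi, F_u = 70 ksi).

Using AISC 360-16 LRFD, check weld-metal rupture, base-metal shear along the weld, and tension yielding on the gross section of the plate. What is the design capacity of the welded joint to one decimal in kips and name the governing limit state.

68.6 kips (gross-section yield governs)

Weld metal: throat = 0.707×0.3125 = 0.22094 in, L = 2×6.4375 = 12.875 in. φR_n = 0.75 × 0.6 × 70 × 0.22094 × 12.875 = 89.6 kips.
Base metal shear (0.375 in plate): yield φR_n = 1.0×0.6×50×0.375×12.875 = 144.8 kips; rupture φR_n = 0.75×0.6×70×0.375×12.875 = 152.1 kips; take 144.8 kips (yield).
Tension yield (gross): A_g = 4.0625×0.375 = 1.5234 in². φR_n = 0.90 × 50 × 1.5234 = 68.6 kips.
Governing: min(89.6, 144.8, 68.6) = 68.6 kips → gross-section yield.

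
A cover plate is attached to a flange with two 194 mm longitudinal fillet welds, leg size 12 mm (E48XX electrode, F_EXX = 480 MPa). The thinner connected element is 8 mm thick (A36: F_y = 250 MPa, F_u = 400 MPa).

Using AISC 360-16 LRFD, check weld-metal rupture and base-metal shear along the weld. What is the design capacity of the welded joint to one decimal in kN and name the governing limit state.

Weld metal: throat = 0.707×12 = 8.484 mm, L = 2×194 = 388 mm. φR_n = 0.75 × 0.6 × 480 × 8.484 × 388 = 711.0 kN.
Base metal shear (8 mm plate): yield φR_n = 1.0×0.6×250×8×388 = 465.6 kN; rupture φR_n = 0.75×0.6×400×8×388 = 558.7 kN; take 465.6 kN (yield).
Governing: min(711.0, 465.6) = 465.6 kN → base-metal shear.

465.6 kN (base-metal shear governs)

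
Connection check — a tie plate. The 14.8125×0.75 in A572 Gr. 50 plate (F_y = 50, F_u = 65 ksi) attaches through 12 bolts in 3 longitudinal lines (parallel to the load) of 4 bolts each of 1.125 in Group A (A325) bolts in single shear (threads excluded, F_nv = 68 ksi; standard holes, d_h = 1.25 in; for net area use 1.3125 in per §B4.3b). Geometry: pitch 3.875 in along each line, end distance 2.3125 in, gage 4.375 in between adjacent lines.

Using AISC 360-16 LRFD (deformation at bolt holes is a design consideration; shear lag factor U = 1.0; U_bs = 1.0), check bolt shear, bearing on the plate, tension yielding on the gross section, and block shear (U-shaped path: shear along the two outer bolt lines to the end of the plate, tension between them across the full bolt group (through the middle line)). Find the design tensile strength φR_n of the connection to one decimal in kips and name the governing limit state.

Bolt shear: A_b = π(1.125)²/4 = 0.99402 in². φR_n = 0.75 × 68 × 0.99402 × 12 × 1 = 608.3 kips.
Bearing (0.75 in plate, F_u = 65 ksi): end bolts L_c = 2.3125 − 1.25/2 = 1.6875, R_n = min(1.2×1.6875×0.75×65, 2.4×1.125×0.75×65) = 98.719 kips/bolt; interior L_c = 3.875 − 1.25 = 2.625, R_n = 131.63 kips/bolt. φR_n = 0.75 × (3×98.719 + 9×131.63) = 1110.6 kips.
Tension yield (gross): A_g = 14.8125×0.75 = 11.109 in². φR_n = 0.90 × 50 × 11.109 = 499.9 kips.
Block shear: shear path 2×[2.3125+3×3.875] = 2×13.9375 in, A_gv = 20.906, A_nv = 2×(13.9375 − 3.5×1.3125)×0.75 = 14.016 in²; tension across gage: (8.75 − 2×1.3125)×0.75 = 4.5938 in². R_n = min(0.6×65×14.016, 0.6×50×20.906) + 1.0×65×4.5938 = min(546.62, 627.18) + 298.6 = 845.22 kips. φR_n = 0.75 × 845.22 = 633.9 kips.
Governing: min(608.3, 1110.6, 499.9, 633.9) = 499.9 kips → gross-section yield.

499.9 kips (gross-section yield governs)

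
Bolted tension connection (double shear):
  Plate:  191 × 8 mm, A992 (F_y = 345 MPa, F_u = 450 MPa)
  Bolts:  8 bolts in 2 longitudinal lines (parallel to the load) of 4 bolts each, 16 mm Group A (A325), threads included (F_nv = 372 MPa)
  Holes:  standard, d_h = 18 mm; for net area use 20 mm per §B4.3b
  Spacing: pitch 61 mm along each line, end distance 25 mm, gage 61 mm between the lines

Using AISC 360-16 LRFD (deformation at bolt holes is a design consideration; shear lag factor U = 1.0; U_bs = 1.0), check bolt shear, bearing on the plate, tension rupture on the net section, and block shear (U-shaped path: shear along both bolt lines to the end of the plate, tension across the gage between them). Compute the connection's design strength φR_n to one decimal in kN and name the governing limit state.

Bolt shear: A_b = π(16)²/4 = 201.06 mm². φR_n = 0.75 × 372 × 201.06 × 8 × 2 = 897.5 kN.
Bearing (8 mm plate, F_u = 450 MPa): end bolts L_c = 25 − 18/2 = 16, R_n = min(1.2×16×8×450, 2.4×16×8×450) = 69.12 kN/bolt; interior L_c = 61 − 18 = 43, R_n = 138.24 kN/bolt. φR_n = 0.75 × (2×69.12 + 6×138.24) = 725.8 kN.
Tension rupture (net): A_n = (191 − 2×20)×8 = 1208 mm² (U = 1.0, A_e = A_n). φR_n = 0.75 × 450 × 1208 = 407.7 kN.
Block shear: shear path 2×[25+3×61] = 2×208 mm, A_gv = 3328, A_nv = 2×(208 − 3.5×20)×8 = 2208 mm²; tension across gage: (61 − 1×20)×8 = 328 mm². R_n = min(0.6×450×2208, 0.6×345×3328) + 1.0×450×328 = min(596.16, 688.9) + 147.6 = 743.76 kN. φR_n = 0.75 × 743.76 = 557.8 kN.
Governing: min(897.5, 725.8, 407.7, 557.8) = 407.7 kN → net-section rupture.

407.7 kN (net-section rupture governs)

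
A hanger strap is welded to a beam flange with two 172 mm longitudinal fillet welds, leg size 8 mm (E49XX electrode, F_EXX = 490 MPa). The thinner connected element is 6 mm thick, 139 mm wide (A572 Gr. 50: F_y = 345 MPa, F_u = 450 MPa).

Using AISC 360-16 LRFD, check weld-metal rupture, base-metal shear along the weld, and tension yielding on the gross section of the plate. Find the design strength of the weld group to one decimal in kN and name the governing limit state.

259.0 kN (gross-section yield governs)

Weld metal: throat = 0.707×8 = 5.656 mm, L = 2×172 = 344 mm. φR_n = 0.75 × 0.6 × 490 × 5.656 × 344 = 429.0 kN.
Base metal shear (6 mm plate): yield φR_n = 1.0×0.6×345×6×344 = 427.2 kN; rupture φR_n = 0.75×0.6×450×6×344 = 418.0 kN; take 418.0 kN (rupture).
Tension yield (gross): A_g = 139×6 = 834 mm². φR_n = 0.90 × 345 × 834 = 259.0 kN.
Governing: min(429.0, 418.0, 259.0) = 259.0 kN → gross-section yield.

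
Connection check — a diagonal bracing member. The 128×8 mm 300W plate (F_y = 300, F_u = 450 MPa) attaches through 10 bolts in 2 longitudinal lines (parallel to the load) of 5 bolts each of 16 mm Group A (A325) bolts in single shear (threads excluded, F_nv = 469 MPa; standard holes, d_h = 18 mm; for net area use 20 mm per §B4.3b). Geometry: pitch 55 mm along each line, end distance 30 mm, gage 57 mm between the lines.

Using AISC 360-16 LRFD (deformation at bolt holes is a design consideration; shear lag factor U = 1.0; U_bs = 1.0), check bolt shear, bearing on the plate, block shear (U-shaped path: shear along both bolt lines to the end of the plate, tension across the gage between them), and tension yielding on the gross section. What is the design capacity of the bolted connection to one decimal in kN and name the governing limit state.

276.5 kN (gross-section yield governs)

Bolt shear: A_b = π(16)²/4 = 201.06 mm². φR_n = 0.75 × 469 × 201.06 × 10 × 1 = 707.2 kN.
Bearing (8 mm plate, F_u = 450 MPa): end bolts L_c = 30 − 18/2 = 21, R_n = min(1.2×21×8×450, 2.4×16×8×450) = 90.72 kN/bolt; interior L_c = 55 − 18 = 37, R_n = 138.24 kN/bolt. φR_n = 0.75 × (2×90.72 + 8×138.24) = 965.5 kN.
Block shear: shear path 2×[30+4×55] = 2×250 mm, A_gv = 4000, A_nv = 2×(250 − 4.5×20)×8 = 2560 mm²; tension across gage: (57 − 1×20)×8 = 296 mm². R_n = min(0.6×450×2560, 0.6×300×4000) + 1.0×450×296 = min(691.2, 720) + 133.2 = 824.4 kN. φR_n = 0.75 × 824.4 = 618.3 kN.
Tension yield (gross): A_g = 128×8 = 1024 mm². φR_n = 0.90 × 300 × 1024 = 276.5 kN.
Governing: min(707.2, 965.5, 618.3, 276.5) = 276.5 kN → gross-section yield.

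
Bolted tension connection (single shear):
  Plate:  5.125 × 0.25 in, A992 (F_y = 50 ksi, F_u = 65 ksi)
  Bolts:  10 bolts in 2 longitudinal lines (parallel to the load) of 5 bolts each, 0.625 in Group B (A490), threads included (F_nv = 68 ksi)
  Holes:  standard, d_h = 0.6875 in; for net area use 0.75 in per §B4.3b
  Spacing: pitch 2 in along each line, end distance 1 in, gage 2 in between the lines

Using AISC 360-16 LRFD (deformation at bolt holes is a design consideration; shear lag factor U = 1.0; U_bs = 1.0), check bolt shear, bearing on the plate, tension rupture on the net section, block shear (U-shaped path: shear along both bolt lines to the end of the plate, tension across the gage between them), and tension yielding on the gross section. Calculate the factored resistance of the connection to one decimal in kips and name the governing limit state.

Bolt shear: A_b = π(0.625)²/4 = 0.3068 in². φR_n = 0.75 × 68 × 0.3068 × 10 × 1 = 156.5 kips.
Bearing (0.25 in plate, F_u = 65 ksi): end bolts L_c = 1 − 0.6875/2 = 0.65625, R_n = min(1.2×0.65625×0.25×65, 2.4×0.625×0.25×65) = 12.797 kips/bolt; interior L_c = 2 − 0.6875 = 1.3125, R_n = 24.375 kips/bolt. φR_n = 0.75 × (2×12.797 + 8×24.375) = 165.4 kips.
Tension rupture (net): A_n = (5.125 − 2×0.75)×0.25 = 0.90625 in² (U = 1.0, A_e = A_n). φR_n = 0.75 × 65 × 0.90625 = 44.2 kips.
Block shear: shear path 2×[1+4×2] = 2×9 in, A_gv = 4.5, A_nv = 2×(9 − 4.5×0.75)×0.25 = 2.8125 in²; tension across gage: (2 − 1×0.75)×0.25 = 0.3125 in². R_n = min(0.6×65×2.8125, 0.6×50×4.5) + 1.0×65×0.3125 = min(109.69, 135) + 20.313 = 130 kips. φR_n = 0.75 × 130 = 97.5 kips.
Tension yield (gross): A_g = 5.125×0.25 = 1.2813 in². φR_n = 0.90 × 50 × 1.2813 = 57.7 kips.
Governing: min(156.5, 165.4, 44.2, 97.5, 57.7) = 44.2 kips → net-section rupture.

44.2 kips (net-section rupture governs)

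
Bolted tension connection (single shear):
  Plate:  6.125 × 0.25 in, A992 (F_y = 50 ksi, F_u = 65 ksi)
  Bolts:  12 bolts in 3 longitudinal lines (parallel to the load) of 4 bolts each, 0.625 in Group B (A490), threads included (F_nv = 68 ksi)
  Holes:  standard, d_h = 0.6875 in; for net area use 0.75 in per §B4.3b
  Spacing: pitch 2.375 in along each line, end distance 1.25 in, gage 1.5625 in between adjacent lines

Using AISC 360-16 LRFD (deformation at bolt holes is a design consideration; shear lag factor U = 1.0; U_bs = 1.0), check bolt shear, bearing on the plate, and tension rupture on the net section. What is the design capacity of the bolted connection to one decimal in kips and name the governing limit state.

47.2 kips (net-section rupture governs)

Bolt shear: A_b = π(0.625)²/4 = 0.3068 in². φR_n = 0.75 × 68 × 0.3068 × 12 × 1 = 187.8 kips.
Bearing (0.25 in plate, F_u = 65 ksi): end bolts L_c = 1.25 − 0.6875/2 = 0.90625, R_n = min(1.2×0.90625×0.25×65, 2.4×0.625×0.25×65) = 17.672 kips/bolt; interior L_c = 2.375 − 0.6875 = 1.6875, R_n = 24.375 kips/bolt. φR_n = 0.75 × (3×17.672 + 9×24.375) = 204.3 kips.
Tension rupture (net): A_n = (6.125 − 3×0.75)×0.25 = 0.96875 in² (U = 1.0, A_e = A_n). φR_n = 0.75 × 65 × 0.96875 = 47.2 kips.
Governing: min(187.8, 204.3, 47.2) = 47.2 kips → net-section rupture.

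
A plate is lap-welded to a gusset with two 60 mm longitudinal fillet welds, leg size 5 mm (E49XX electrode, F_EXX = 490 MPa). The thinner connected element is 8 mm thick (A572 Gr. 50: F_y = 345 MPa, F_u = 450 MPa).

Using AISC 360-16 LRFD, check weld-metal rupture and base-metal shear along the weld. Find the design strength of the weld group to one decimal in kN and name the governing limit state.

Weld metal: throat = 0.707×5 = 3.535 mm, L = 2×60 = 120 mm. φR_n = 0.75 × 0.6 × 490 × 3.535 × 120 = 93.5 kN.
Base metal shear (8 mm plate): yield φR_n = 1.0×0.6×345×8×120 = 198.7 kN; rupture φR_n = 0.75×0.6×450×8×120 = 194.4 kN; take 194.4 kN (rupture).
Governing: min(93.5, 194.4) = 93.5 kN → weld metal.

93.5 kN (weld metal governs)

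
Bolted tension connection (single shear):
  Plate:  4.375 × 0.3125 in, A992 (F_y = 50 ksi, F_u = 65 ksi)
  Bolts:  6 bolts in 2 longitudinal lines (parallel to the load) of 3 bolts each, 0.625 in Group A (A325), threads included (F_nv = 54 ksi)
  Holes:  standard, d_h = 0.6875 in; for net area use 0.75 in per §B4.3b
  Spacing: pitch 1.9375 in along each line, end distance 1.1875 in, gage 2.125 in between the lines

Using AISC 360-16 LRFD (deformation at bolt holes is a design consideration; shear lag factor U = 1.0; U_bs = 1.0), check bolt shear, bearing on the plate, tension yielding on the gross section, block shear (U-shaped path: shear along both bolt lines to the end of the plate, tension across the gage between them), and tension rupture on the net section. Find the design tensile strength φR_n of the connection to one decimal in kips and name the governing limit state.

Bolt shear: A_b = π(0.625)²/4 = 0.3068 in². φR_n = 0.75 × 54 × 0.3068 × 6 × 1 = 74.6 kips.
Bearing (0.3125 in plate, F_u = 65 ksi): end bolts L_c = 1.1875 − 0.6875/2 = 0.84375, R_n = min(1.2×0.84375×0.3125×65, 2.4×0.625×0.3125×65) = 20.566 kips/bolt; interior L_c = 1.9375 − 0.6875 = 1.25, R_n = 30.469 kips/bolt. φR_n = 0.75 × (2×20.566 + 4×30.469) = 122.3 kips.
Tension yield (gross): A_g = 4.375×0.3125 = 1.3672 in². φR_n = 0.90 × 50 × 1.3672 = 61.5 kips.
Block shear: shear path 2×[1.1875+2×1.9375] = 2×5.0625 in, A_gv = 3.1641, A_nv = 2×(5.0625 − 2.5×0.75)×0.3125 = 1.9922 in²; tension across gage: (2.125 − 1×0.75)×0.3125 = 0.42969 in². R_n = min(0.6×65×1.9922, 0.6×50×3.1641) + 1.0×65×0.42969 = min(77.696, 94.923) + 27.93 = 105.63 kips. φR_n = 0.75 × 105.63 = 79.2 kips.
Tension rupture (net): A_n = (4.375 − 2×0.75)×0.3125 = 0.89844 in² (U = 1.0, A_e = A_n). φR_n = 0.75 × 65 × 0.89844 = 43.8 kips.
Governing: min(74.6, 122.3, 61.5, 79.2, 43.8) = 43.8 kips → net-section rupture.

43.8 kips (net-section rupture governs)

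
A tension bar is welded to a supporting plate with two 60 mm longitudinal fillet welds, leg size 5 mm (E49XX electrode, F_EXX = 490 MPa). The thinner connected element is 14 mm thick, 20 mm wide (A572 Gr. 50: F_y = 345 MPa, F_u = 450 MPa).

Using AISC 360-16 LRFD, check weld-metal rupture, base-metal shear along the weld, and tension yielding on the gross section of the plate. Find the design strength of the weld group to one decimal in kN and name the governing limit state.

Weld metal: throat = 0.707×5 = 3.535 mm, L = 2×60 = 120 mm. φR_n = 0.75 × 0.6 × 490 × 3.535 × 120 = 93.5 kN.
Base metal shear (14 mm plate): yield φR_n = 1.0×0.6×345×14×120 = 347.8 kN; rupture φR_n = 0.75×0.6×450×14×120 = 340.2 kN; take 340.2 kN (rupture).
Tension yield (gross): A_g = 20×14 = 280 mm². φR_n = 0.90 × 345 × 280 = 86.9 kN.
Governing: min(93.5, 340.2, 86.9) = 86.9 kN → gross-section yield.

86.9 kN (gross-section yield governs)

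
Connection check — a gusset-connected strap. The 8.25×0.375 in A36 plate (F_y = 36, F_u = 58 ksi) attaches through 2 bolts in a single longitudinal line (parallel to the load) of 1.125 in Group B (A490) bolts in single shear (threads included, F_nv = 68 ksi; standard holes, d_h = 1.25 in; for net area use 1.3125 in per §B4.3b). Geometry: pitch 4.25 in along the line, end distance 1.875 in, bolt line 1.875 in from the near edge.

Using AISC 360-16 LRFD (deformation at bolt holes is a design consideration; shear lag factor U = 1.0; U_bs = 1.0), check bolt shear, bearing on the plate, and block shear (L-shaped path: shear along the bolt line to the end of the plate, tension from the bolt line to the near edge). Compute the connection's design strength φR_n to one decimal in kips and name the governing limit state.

57.1 kips (block shear governs)

Bolt shear: A_b = π(1.125)²/4 = 0.99402 in². φR_n = 0.75 × 68 × 0.99402 × 2 × 1 = 101.4 kips.
Bearing (0.375 in plate, F_u = 58 ksi): end bolts L_c = 1.875 − 1.25/2 = 1.25, R_n = min(1.2×1.25×0.375×58, 2.4×1.125×0.375×58) = 32.625 kips/bolt; interior L_c = 4.25 − 1.25 = 3, R_n = 58.725 kips/bolt. φR_n = 0.75 × (1×32.625 + 1×58.725) = 68.5 kips.
Block shear: shear path 1×[1.875+1×4.25] = 1×6.125 in, A_gv = 2.2969, A_nv = 1×(6.125 − 1.5×1.3125)×0.375 = 1.5586 in²; tension to near edge: (1.875 − 0.5×1.3125)×0.375 = 0.45703 in². R_n = min(0.6×58×1.5586, 0.6×36×2.2969) + 1.0×58×0.45703 = min(54.239, 49.613) + 26.508 = 76.121 kips. φR_n = 0.75 × 76.121 = 57.1 kips.
Governing: min(101.4, 68.5, 57.1) = 57.1 kips → block shear.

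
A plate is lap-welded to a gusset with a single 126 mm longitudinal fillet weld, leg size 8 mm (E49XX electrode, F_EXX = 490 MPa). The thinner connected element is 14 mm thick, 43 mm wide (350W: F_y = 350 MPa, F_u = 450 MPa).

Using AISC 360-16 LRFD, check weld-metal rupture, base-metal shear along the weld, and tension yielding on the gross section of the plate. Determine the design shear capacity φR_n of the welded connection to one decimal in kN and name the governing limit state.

157.1 kN (weld metal governs)

Weld metal: throat = 0.707×8 = 5.656 mm, L = 126 mm. φR_n = 0.75 × 0.6 × 490 × 5.656 × 126 = 157.1 kN.
Base metal shear (14 mm plate): yield φR_n = 1.0×0.6×350×14×126 = 370.4 kN; rupture φR_n = 0.75×0.6×450×14×126 = 357.2 kN; take 357.2 kN (rupture).
Tension yield (gross): A_g = 43×14 = 602 mm². φR_n = 0.90 × 350 × 602 = 189.6 kN.
Governing: min(157.1, 357.2, 189.6) = 157.1 kN → weld metal.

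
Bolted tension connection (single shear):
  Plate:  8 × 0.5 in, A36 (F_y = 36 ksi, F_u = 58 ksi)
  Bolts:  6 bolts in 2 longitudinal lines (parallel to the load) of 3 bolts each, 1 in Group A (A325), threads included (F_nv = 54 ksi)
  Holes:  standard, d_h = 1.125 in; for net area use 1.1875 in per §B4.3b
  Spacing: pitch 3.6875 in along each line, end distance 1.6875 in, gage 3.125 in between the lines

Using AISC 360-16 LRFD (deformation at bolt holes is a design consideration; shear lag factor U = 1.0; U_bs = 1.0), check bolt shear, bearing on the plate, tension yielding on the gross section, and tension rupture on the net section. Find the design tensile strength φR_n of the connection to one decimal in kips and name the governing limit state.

Bolt shear: A_b = π(1)²/4 = 0.7854 in². φR_n = 0.75 × 54 × 0.7854 × 6 × 1 = 190.9 kips.
Bearing (0.5 in plate, F_u = 58 ksi): end bolts L_c = 1.6875 − 1.125/2 = 1.125, R_n = min(1.2×1.125×0.5×58, 2.4×1×0.5×58) = 39.15 kips/bolt; interior L_c = 3.6875 − 1.125 = 2.5625, R_n = 69.6 kips/bolt. φR_n = 0.75 × (2×39.15 + 4×69.6) = 267.5 kips.
Tension yield (gross): A_g = 8×0.5 = 4 in². φR_n = 0.90 × 36 × 4 = 129.6 kips.
Tension rupture (net): A_n = (8 − 2×1.1875)×0.5 = 2.8125 in² (U = 1.0, A_e = A_n). φR_n = 0.75 × 58 × 2.8125 = 122.3 kips.
Governing: min(190.9, 267.5, 129.6, 122.3) = 122.3 kips → net-section rupture.

122.3 kips (net-section rupture governs)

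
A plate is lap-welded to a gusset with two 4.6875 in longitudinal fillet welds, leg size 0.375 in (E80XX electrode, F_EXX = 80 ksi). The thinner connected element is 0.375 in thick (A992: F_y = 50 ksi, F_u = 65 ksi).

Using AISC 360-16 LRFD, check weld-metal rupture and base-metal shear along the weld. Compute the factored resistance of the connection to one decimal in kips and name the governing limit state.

Weld metal: throat = 0.707×0.375 = 0.26513 in, L = 2×4.6875 = 9.375 in. φR_n = 0.75 × 0.6 × 80 × 0.26513 × 9.375 = 89.5 kips.
Base metal shear (0.375 in plate): yield φR_n = 1.0×0.6×50×0.375×9.375 = 105.5 kips; rupture φR_n = 0.75×0.6×65×0.375×9.375 = 102.8 kips; take 102.8 kips (rupture).
Governing: min(89.5, 102.8) = 89.5 kips → weld metal.

89.5 kips (weld metal governs)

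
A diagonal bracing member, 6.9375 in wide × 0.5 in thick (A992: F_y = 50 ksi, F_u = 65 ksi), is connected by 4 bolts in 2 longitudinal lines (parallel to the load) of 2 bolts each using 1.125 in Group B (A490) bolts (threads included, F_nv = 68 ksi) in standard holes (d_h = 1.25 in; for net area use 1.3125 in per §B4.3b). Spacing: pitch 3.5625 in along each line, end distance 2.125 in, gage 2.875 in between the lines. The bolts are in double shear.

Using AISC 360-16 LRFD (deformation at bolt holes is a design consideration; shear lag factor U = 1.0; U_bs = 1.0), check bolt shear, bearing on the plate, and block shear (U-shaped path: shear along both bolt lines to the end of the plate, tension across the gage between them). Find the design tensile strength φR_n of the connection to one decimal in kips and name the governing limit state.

Bolt shear: A_b = π(1.125)²/4 = 0.99402 in². φR_n = 0.75 × 68 × 0.99402 × 4 × 2 = 405.6 kips.
Bearing (0.5 in plate, F_u = 65 ksi): end bolts L_c = 2.125 − 1.25/2 = 1.5, R_n = min(1.2×1.5×0.5×65, 2.4×1.125×0.5×65) = 58.5 kips/bolt; interior L_c = 3.5625 − 1.25 = 2.3125, R_n = 87.75 kips/bolt. φR_n = 0.75 × (2×58.5 + 2×87.75) = 219.4 kips.
Block shear: shear path 2×[2.125+1×3.5625] = 2×5.6875 in, A_gv = 5.6875, A_nv = 2×(5.6875 − 1.5×1.3125)×0.5 = 3.7188 in²; tension across gage: (2.875 − 1×1.3125)×0.5 = 0.78125 in². R_n = min(0.6×65×3.7188, 0.6×50×5.6875) + 1.0×65×0.78125 = min(145.03, 170.63) + 50.781 = 195.81 kips. φR_n = 0.75 × 195.81 = 146.9 kips.
Governing: min(405.6, 219.4, 146.9) = 146.9 kips → block shear.

146.9 kips (block shear governs)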